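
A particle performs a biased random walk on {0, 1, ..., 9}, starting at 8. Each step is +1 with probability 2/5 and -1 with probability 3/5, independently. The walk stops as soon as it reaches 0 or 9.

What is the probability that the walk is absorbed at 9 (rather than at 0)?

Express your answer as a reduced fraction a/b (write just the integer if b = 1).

Answer: 12610/19171

Derivation:
Biased walk: p = 2/5, q = 3/5, r = q/p = 3/2
Gambler's ruin: P(hit 9 before 0 | start at 8) = (1 - r^a)/(1 - r^N)
r^8 = 6561/256; r^9 = 19683/512
P = (1 - 6561/256) / (1 - 19683/512) = -6305/256 / -19171/512 = 12610/19171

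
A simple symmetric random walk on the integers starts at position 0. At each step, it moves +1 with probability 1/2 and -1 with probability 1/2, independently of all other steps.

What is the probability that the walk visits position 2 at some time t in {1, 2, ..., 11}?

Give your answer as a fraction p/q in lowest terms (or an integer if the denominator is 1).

Answer: 281/512

Derivation:
Count via complement. Let g(t,s) = #length-t paths at position s with S_1..S_t all ≠ 2.
g(t,s) = g(t-1,s-1) + g(t-1,s+1) for s ≠ 2; g(t,2) = 0.
t=0: g(0,0)=1
t=1: g(1,-1)=1 g(1,1)=1
t=2: g(2,-2)=1 g(2,0)=2
t=3: g(3,-3)=1 g(3,-1)=3 g(3,1)=2
t=4: g(4,-4)=1 g(4,-2)=4 g(4,0)=5
t=5: g(5,-5)=1 g(5,-3)=5 g(5,-1)=9 g(5,1)=5
t=6: g(6,-6)=1 g(6,-4)=6 g(6,-2)=14 g(6,0)=14
t=7: g(7,-7)=1 g(7,-5)=7 g(7,-3)=20 g(7,-1)=28 g(7,1)=14
t=8: g(8,-8)=1 g(8,-6)=8 g(8,-4)=27 g(8,-2)=48 g(8,0)=42
t=9: g(9,-9)=1 g(9,-7)=9 g(9,-5)=35 g(9,-3)=75 g(9,-1)=90 g(9,1)=42
t=10: g(10,-10)=1 g(10,-8)=10 g(10,-6)=44 g(10,-4)=110 g(10,-2)=165 g(10,0)=132
t=11: g(11,-11)=1 g(11,-9)=11 g(11,-7)=54 g(11,-5)=154 g(11,-3)=275 g(11,-1)=297 g(11,1)=132
Paths never hitting 2: Σ_s g(11,s) = 924
Paths hitting 2: 2^11 - 924 = 1124
P = 1124/2048 = 281/512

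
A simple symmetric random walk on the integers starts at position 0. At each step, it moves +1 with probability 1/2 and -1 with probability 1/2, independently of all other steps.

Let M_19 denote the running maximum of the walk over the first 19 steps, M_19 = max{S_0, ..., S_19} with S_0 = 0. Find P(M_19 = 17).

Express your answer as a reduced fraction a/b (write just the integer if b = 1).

Answer: 19/524288

Derivation:
Let M_19 = max(S_0,...,S_19). Use the reflection principle: for j ≥ 1, #{paths with M_19 ≥ j} = #{S_19 ≥ j} + #{S_19 ≥ j+1}.
By reflection, #{M_19 ≥ 17} = #{S_19 ≥ 17} + #{S_19 ≥ 18} = 20 + 1 = 21.
#{M_19 ≥ 18} = #{S_19 ≥ 18} + #{S_19 ≥ 19} = 1 + 1 = 2.
#{M_19 = 17} = 21 - 2 = 19.
P(M_19 = 17) = 19/524288 = 19/524288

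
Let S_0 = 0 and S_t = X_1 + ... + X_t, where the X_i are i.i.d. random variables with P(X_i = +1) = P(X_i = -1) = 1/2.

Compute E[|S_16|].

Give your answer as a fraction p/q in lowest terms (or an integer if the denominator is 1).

Answer: 6435/2048

Derivation:
S_16 takes values m ≡ 0 (mod 2) with |m| ≤ 16; P(S_16=m) = C(16,(16+m)/2)/2^16.
Total paths: 2^16 = 65536
Distribution: P(S=-16)=1/65536, P(S=-14)=16/65536, P(S=-12)=120/65536, P(S=-10)=560/65536, P(S=-8)=1820/65536, P(S=-6)=4368/65536, P(S=-4)=8008/65536, P(S=-2)=11440/65536, P(S=0)=12870/65536, P(S=2)=11440/65536, P(S=4)=8008/65536, P(S=6)=4368/65536, P(S=8)=1820/65536, P(S=10)=560/65536, P(S=12)=120/65536, P(S=14)=16/65536, P(S=16)=1/65536
E[|S_16|] = Σ_m |m|·P(S_16=m) = 205920/65536 = 6435/2048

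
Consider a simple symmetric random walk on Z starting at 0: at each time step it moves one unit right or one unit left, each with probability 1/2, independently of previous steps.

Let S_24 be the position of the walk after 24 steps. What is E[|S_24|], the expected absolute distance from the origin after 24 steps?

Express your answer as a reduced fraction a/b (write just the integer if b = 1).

S_24 takes values m ≡ 0 (mod 2) with |m| ≤ 24; P(S_24=m) = C(24,(24+m)/2)/2^24.
Total paths: 2^24 = 16777216
Distribution: P(S=-24)=1/16777216, P(S=-22)=24/16777216, P(S=-20)=276/16777216, P(S=-18)=2024/16777216, P(S=-16)=10626/16777216, P(S=-14)=42504/16777216, P(S=-12)=134596/16777216, P(S=-10)=346104/16777216, P(S=-8)=735471/16777216, P(S=-6)=1307504/16777216, P(S=-4)=1961256/16777216, P(S=-2)=2496144/16777216, P(S=0)=2704156/16777216, P(S=2)=2496144/16777216, P(S=4)=1961256/16777216, P(S=6)=1307504/16777216, P(S=8)=735471/16777216, P(S=10)=346104/16777216, P(S=12)=134596/16777216, P(S=14)=42504/16777216, P(S=16)=10626/16777216, P(S=18)=2024/16777216, P(S=20)=276/16777216, P(S=22)=24/16777216, P(S=24)=1/16777216
E[|S_24|] = Σ_m |m|·P(S_24=m) = 64899744/16777216 = 2028117/524288

Answer: 2028117/524288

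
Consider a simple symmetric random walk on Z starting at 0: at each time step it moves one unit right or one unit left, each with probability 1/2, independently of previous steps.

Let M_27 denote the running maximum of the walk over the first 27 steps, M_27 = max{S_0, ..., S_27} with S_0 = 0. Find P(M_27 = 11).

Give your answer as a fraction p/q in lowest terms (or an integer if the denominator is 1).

Let M_27 = max(S_0,...,S_27). Use the reflection principle: for j ≥ 1, #{paths with M_27 ≥ j} = #{S_27 ≥ j} + #{S_27 ≥ j+1}.
By reflection, #{M_27 ≥ 11} = #{S_27 ≥ 11} + #{S_27 ≥ 12} = 3505699 + 1285624 = 4791323.
#{M_27 ≥ 12} = #{S_27 ≥ 12} + #{S_27 ≥ 13} = 1285624 + 1285624 = 2571248.
#{M_27 = 11} = 4791323 - 2571248 = 2220075.
P(M_27 = 11) = 2220075/134217728 = 2220075/134217728

Answer: 2220075/134217728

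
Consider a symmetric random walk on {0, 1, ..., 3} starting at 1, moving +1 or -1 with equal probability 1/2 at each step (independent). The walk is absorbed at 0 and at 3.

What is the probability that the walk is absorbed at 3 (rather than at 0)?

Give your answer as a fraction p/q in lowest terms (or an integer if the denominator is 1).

Answer: 1/3

Derivation:
Symmetric walk (p = 1/2): the harmonic-function argument gives P(hit 3 before 0 | start at 1) = a/N.
P = 1/3 = 1/3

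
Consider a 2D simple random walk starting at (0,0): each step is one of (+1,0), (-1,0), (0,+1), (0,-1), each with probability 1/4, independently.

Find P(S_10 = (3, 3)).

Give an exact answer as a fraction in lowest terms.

Let h be the number of horizontal steps (so 10-h are vertical). To end at (3,3) need (h+3)/2 right-steps and ((10-h)+3)/2 up-steps.
Sum over h with 3 ≤ h ≤ 7, h ≡ 1 (mod 2), 10-h ≡ 1 (mod 2):
h=3: C(10,3)·C(3,3)·C(7,5) = 120·1·21 = 2520
h=5: C(10,5)·C(5,4)·C(5,4) = 252·5·5 = 6300
h=7: C(10,7)·C(7,5)·C(3,3) = 120·21·1 = 2520
Total favorable: 11340
Total paths: 4^10 = 1048576
P = 11340/1048576 = 2835/262144

Answer: 2835/262144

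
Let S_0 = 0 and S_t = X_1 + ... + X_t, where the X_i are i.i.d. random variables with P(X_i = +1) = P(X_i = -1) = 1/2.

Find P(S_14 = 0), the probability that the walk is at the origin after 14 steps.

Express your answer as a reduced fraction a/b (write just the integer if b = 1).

Answer: 429/2048

Derivation:
To return to 0 after 14 steps: need exactly 7 steps of +1 and 7 of -1.
Favorable paths: C(14,7) = 3432
Total paths: 2^14 = 16384
P = 3432/16384 = 429/2048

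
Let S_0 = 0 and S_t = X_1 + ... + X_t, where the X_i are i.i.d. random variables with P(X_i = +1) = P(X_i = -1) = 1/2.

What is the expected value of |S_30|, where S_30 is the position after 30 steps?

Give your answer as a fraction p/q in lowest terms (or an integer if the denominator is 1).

Answer: 145422675/33554432

Derivation:
S_30 takes values m ≡ 0 (mod 2) with |m| ≤ 30; P(S_30=m) = C(30,(30+m)/2)/2^30.
Total paths: 2^30 = 1073741824
Distribution: P(S=-30)=1/1073741824, P(S=-28)=30/1073741824, P(S=-26)=435/1073741824, P(S=-24)=4060/1073741824, P(S=-22)=27405/1073741824, P(S=-20)=142506/1073741824, P(S=-18)=593775/1073741824, P(S=-16)=2035800/1073741824, P(S=-14)=5852925/1073741824, P(S=-12)=14307150/1073741824, P(S=-10)=30045015/1073741824, P(S=-8)=54627300/1073741824, P(S=-6)=86493225/1073741824, P(S=-4)=119759850/1073741824, P(S=-2)=145422675/1073741824, P(S=0)=155117520/1073741824, P(S=2)=145422675/1073741824, P(S=4)=119759850/1073741824, P(S=6)=86493225/1073741824, P(S=8)=54627300/1073741824, P(S=10)=30045015/1073741824, P(S=12)=14307150/1073741824, P(S=14)=5852925/1073741824, P(S=16)=2035800/1073741824, P(S=18)=593775/1073741824, P(S=20)=142506/1073741824, P(S=22)=27405/1073741824, P(S=24)=4060/1073741824, P(S=26)=435/1073741824, P(S=28)=30/1073741824, P(S=30)=1/1073741824
E[|S_30|] = Σ_m |m|·P(S_30=m) = 4653525600/1073741824 = 145422675/33554432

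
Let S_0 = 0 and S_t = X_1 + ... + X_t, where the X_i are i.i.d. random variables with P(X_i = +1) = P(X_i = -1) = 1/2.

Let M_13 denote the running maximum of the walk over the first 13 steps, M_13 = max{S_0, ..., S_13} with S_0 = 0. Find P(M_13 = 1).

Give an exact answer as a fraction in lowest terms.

Answer: 429/2048

Derivation:
Let M_13 = max(S_0,...,S_13). Use the reflection principle: for j ≥ 1, #{paths with M_13 ≥ j} = #{S_13 ≥ j} + #{S_13 ≥ j+1}.
By reflection, #{M_13 ≥ 1} = #{S_13 ≥ 1} + #{S_13 ≥ 2} = 4096 + 2380 = 6476.
#{M_13 ≥ 2} = #{S_13 ≥ 2} + #{S_13 ≥ 3} = 2380 + 2380 = 4760.
#{M_13 = 1} = 6476 - 4760 = 1716.
P(M_13 = 1) = 1716/8192 = 429/2048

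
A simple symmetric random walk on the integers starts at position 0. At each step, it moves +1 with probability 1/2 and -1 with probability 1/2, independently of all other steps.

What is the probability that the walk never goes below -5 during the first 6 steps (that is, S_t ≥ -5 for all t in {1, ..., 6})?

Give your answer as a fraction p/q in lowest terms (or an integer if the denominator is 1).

Answer: 63/64

Derivation:
Let f(t,s) = #length-t paths at position s with S_1..S_t all ≥ -5.
f(t,s) = f(t-1,s-1) + f(t-1,s+1) for s ≥ -5; f(t,s) = 0 for s < -5.
t=0: f(0,0)=1
t=1: f(1,-1)=1 f(1,1)=1
t=2: f(2,-2)=1 f(2,0)=2 f(2,2)=1
t=3: f(3,-3)=1 f(3,-1)=3 f(3,1)=3 f(3,3)=1
t=4: f(4,-4)=1 f(4,-2)=4 f(4,0)=6 f(4,2)=4 f(4,4)=1
t=5: f(5,-5)=1 f(5,-3)=5 f(5,-1)=10 f(5,1)=10 f(5,3)=5 f(5,5)=1
t=6: f(6,-4)=6 f(6,-2)=15 f(6,0)=20 f(6,2)=15 f(6,4)=6 f(6,6)=1
Σ_s f(6,s) = 63
P = 63/64 = 63/64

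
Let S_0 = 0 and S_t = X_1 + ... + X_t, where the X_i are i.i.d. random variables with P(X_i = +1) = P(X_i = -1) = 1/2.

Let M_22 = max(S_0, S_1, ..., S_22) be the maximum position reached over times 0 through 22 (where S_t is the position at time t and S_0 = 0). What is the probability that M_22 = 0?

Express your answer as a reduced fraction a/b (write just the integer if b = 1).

Let M_22 = max(S_0,...,S_22). Use the reflection principle: for j ≥ 1, #{paths with M_22 ≥ j} = #{S_22 ≥ j} + #{S_22 ≥ j+1}.
P(M_22 ≥ 0) = 1 since S_0 = 0, so #{M_22 ≥ 0} = 4194304.
#{M_22 ≥ 1} = #{S_22 ≥ 1} + #{S_22 ≥ 2} = 1744436 + 1744436 = 3488872.
#{M_22 = 0} = 4194304 - 3488872 = 705432.
P(M_22 = 0) = 705432/4194304 = 88179/524288

Answer: 88179/524288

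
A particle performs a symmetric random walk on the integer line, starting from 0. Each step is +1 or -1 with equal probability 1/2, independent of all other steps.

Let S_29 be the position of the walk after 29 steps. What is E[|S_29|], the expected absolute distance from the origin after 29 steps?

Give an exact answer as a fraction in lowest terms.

S_29 takes values m ≡ 1 (mod 2) with |m| ≤ 29; P(S_29=m) = C(29,(29+m)/2)/2^29.
Total paths: 2^29 = 536870912
Distribution: P(S=-29)=1/536870912, P(S=-27)=29/536870912, P(S=-25)=406/536870912, P(S=-23)=3654/536870912, P(S=-21)=23751/536870912, P(S=-19)=118755/536870912, P(S=-17)=475020/536870912, P(S=-15)=1560780/536870912, P(S=-13)=4292145/536870912, P(S=-11)=10015005/536870912, P(S=-9)=20030010/536870912, P(S=-7)=34597290/536870912, P(S=-5)=51895935/536870912, P(S=-3)=67863915/536870912, P(S=-1)=77558760/536870912, P(S=1)=77558760/536870912, P(S=3)=67863915/536870912, P(S=5)=51895935/536870912, P(S=7)=34597290/536870912, P(S=9)=20030010/536870912, P(S=11)=10015005/536870912, P(S=13)=4292145/536870912, P(S=15)=1560780/536870912, P(S=17)=475020/536870912, P(S=19)=118755/536870912, P(S=21)=23751/536870912, P(S=23)=3654/536870912, P(S=25)=406/536870912, P(S=27)=29/536870912, P(S=29)=1/536870912
E[|S_29|] = Σ_m |m|·P(S_29=m) = 2326762800/536870912 = 145422675/33554432

Answer: 145422675/33554432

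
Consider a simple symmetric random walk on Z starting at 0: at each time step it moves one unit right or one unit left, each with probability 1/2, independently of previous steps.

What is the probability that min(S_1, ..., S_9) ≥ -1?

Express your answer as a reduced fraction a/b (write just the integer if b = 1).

Let f(t,s) = #length-t paths at position s with S_1..S_t all ≥ -1.
f(t,s) = f(t-1,s-1) + f(t-1,s+1) for s ≥ -1; f(t,s) = 0 for s < -1.
t=0: f(0,0)=1
t=1: f(1,-1)=1 f(1,1)=1
t=2: f(2,0)=2 f(2,2)=1
t=3: f(3,-1)=2 f(3,1)=3 f(3,3)=1
t=4: f(4,0)=5 f(4,2)=4 f(4,4)=1
t=5: f(5,-1)=5 f(5,1)=9 f(5,3)=5 f(5,5)=1
t=6: f(6,0)=14 f(6,2)=14 f(6,4)=6 f(6,6)=1
t=7: f(7,-1)=14 f(7,1)=28 f(7,3)=20 f(7,5)=7 f(7,7)=1
t=8: f(8,0)=42 f(8,2)=48 f(8,4)=27 f(8,6)=8 f(8,8)=1
t=9: f(9,-1)=42 f(9,1)=90 f(9,3)=75 f(9,5)=35 f(9,7)=9 f(9,9)=1
Σ_s f(9,s) = 252
P = 252/512 = 63/128

Answer: 63/128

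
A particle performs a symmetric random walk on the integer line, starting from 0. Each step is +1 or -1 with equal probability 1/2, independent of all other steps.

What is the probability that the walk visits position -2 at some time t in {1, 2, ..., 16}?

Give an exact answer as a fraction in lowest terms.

Count via complement. Let g(t,s) = #length-t paths at position s with S_1..S_t all ≠ -2.
g(t,s) = g(t-1,s-1) + g(t-1,s+1) for s ≠ -2; g(t,-2) = 0.
t=0: g(0,0)=1
t=1: g(1,-1)=1 g(1,1)=1
t=2: g(2,0)=2 g(2,2)=1
t=3: g(3,-1)=2 g(3,1)=3 g(3,3)=1
t=4: g(4,0)=5 g(4,2)=4 g(4,4)=1
t=5: g(5,-1)=5 g(5,1)=9 g(5,3)=5 g(5,5)=1
t=6: g(6,0)=14 g(6,2)=14 g(6,4)=6 g(6,6)=1
t=7: g(7,-1)=14 g(7,1)=28 g(7,3)=20 g(7,5)=7 g(7,7)=1
t=8: g(8,0)=42 g(8,2)=48 g(8,4)=27 g(8,6)=8 g(8,8)=1
t=9: g(9,-1)=42 g(9,1)=90 g(9,3)=75 g(9,5)=35 g(9,7)=9 g(9,9)=1
t=10: g(10,0)=132 g(10,2)=165 g(10,4)=110 g(10,6)=44 g(10,8)=10 g(10,10)=1
t=11: g(11,-1)=132 g(11,1)=297 g(11,3)=275 g(11,5)=154 g(11,7)=54 g(11,9)=11 g(11,11)=1
t=12: g(12,0)=429 g(12,2)=572 g(12,4)=429 g(12,6)=208 g(12,8)=65 g(12,10)=12 g(12,12)=1
t=13: g(13,-1)=429 g(13,1)=1001 g(13,3)=1001 g(13,5)=637 g(13,7)=273 g(13,9)=77 g(13,11)=13 g(13,13)=1
t=14: g(14,0)=1430 g(14,2)=2002 g(14,4)=1638 g(14,6)=910 g(14,8)=350 g(14,10)=90 g(14,12)=14 g(14,14)=1
t=15: g(15,-1)=1430 g(15,1)=3432 g(15,3)=3640 g(15,5)=2548 g(15,7)=1260 g(15,9)=440 g(15,11)=104 g(15,13)=15 g(15,15)=1
t=16: g(16,0)=4862 g(16,2)=7072 g(16,4)=6188 g(16,6)=3808 g(16,8)=1700 g(16,10)=544 g(16,12)=119 g(16,14)=16 g(16,16)=1
Paths never hitting -2: Σ_s g(16,s) = 24310
Paths hitting -2: 2^16 - 24310 = 41226
P = 41226/65536 = 20613/32768

Answer: 20613/32768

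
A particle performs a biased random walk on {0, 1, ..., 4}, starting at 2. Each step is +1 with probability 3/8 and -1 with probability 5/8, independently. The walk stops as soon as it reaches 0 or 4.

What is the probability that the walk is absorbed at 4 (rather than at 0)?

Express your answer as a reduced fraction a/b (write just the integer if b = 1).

Biased walk: p = 3/8, q = 5/8, r = q/p = 5/3
Gambler's ruin: P(hit 4 before 0 | start at 2) = (1 - r^a)/(1 - r^N)
r^2 = 25/9; r^4 = 625/81
P = (1 - 25/9) / (1 - 625/81) = -16/9 / -544/81 = 9/34

Answer: 9/34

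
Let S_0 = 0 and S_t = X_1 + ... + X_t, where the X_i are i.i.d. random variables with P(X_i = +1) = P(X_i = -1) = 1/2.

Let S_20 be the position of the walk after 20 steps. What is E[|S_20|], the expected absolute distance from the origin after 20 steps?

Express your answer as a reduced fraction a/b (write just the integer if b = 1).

Answer: 230945/65536

Derivation:
S_20 takes values m ≡ 0 (mod 2) with |m| ≤ 20; P(S_20=m) = C(20,(20+m)/2)/2^20.
Total paths: 2^20 = 1048576
Distribution: P(S=-20)=1/1048576, P(S=-18)=20/1048576, P(S=-16)=190/1048576, P(S=-14)=1140/1048576, P(S=-12)=4845/1048576, P(S=-10)=15504/1048576, P(S=-8)=38760/1048576, P(S=-6)=77520/1048576, P(S=-4)=125970/1048576, P(S=-2)=167960/1048576, P(S=0)=184756/1048576, P(S=2)=167960/1048576, P(S=4)=125970/1048576, P(S=6)=77520/1048576, P(S=8)=38760/1048576, P(S=10)=15504/1048576, P(S=12)=4845/1048576, P(S=14)=1140/1048576, P(S=16)=190/1048576, P(S=18)=20/1048576, P(S=20)=1/1048576
E[|S_20|] = Σ_m |m|·P(S_20=m) = 3695120/1048576 = 230945/65536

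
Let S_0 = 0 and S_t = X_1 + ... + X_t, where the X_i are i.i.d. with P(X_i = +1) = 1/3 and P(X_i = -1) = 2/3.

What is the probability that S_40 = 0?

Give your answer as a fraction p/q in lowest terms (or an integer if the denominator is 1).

Answer: 16060284644884480/1350851717672992089

Derivation:
To be at 0 after 40 steps: need exactly 20 steps of +1 and 20 of -1.
Number of such sequences: C(40,20) = 137846528820
Each has probability (1/3)^20 · (2/3)^20 = 1048576/12157665459056928801
P = 137846528820 · 1048576/12157665459056928801 = 16060284644884480/1350851717672992089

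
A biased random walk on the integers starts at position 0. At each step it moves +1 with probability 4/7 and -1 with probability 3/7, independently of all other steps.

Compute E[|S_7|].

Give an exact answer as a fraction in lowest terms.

S_7 takes values m ≡ 1 (mod 2) with |m| ≤ 7; P(S_7=m) = C(7,(7+m)/2) · (4/7)^((7+m)/2) · (3/7)^((7-m)/2).
Distribution: P(S=-7)=2187/823543, P(S=-5)=2916/117649, P(S=-3)=11664/117649, P(S=-1)=25920/117649, P(S=1)=34560/117649, P(S=3)=27648/117649, P(S=5)=12288/117649, P(S=7)=16384/823543
E[|S_7|] = Σ_m |m|·P(S_7=m) = 39001/16807

Answer: 39001/16807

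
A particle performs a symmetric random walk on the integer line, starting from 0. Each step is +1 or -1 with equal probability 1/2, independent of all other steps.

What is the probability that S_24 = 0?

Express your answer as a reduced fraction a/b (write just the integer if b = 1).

Answer: 676039/4194304

Derivation:
To return to 0 after 24 steps: need exactly 12 steps of +1 and 12 of -1.
Favorable paths: C(24,12) = 2704156
Total paths: 2^24 = 16777216
P = 2704156/16777216 = 676039/4194304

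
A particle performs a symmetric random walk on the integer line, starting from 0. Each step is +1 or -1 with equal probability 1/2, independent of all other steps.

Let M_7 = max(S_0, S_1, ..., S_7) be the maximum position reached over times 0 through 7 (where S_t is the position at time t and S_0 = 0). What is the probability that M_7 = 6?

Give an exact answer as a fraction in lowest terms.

Answer: 1/128

Derivation:
Let M_7 = max(S_0,...,S_7). Use the reflection principle: for j ≥ 1, #{paths with M_7 ≥ j} = #{S_7 ≥ j} + #{S_7 ≥ j+1}.
By reflection, #{M_7 ≥ 6} = #{S_7 ≥ 6} + #{S_7 ≥ 7} = 1 + 1 = 2.
#{M_7 ≥ 7} = #{S_7 ≥ 7} + #{S_7 ≥ 8} = 1 + 0 = 1.
#{M_7 = 6} = 2 - 1 = 1.
P(M_7 = 6) = 1/128 = 1/128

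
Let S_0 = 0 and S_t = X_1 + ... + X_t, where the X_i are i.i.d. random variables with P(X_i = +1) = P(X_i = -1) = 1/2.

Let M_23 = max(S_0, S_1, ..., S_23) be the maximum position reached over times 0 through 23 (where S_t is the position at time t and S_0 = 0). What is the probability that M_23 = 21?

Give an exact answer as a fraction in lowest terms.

Let M_23 = max(S_0,...,S_23). Use the reflection principle: for j ≥ 1, #{paths with M_23 ≥ j} = #{S_23 ≥ j} + #{S_23 ≥ j+1}.
By reflection, #{M_23 ≥ 21} = #{S_23 ≥ 21} + #{S_23 ≥ 22} = 24 + 1 = 25.
#{M_23 ≥ 22} = #{S_23 ≥ 22} + #{S_23 ≥ 23} = 1 + 1 = 2.
#{M_23 = 21} = 25 - 2 = 23.
P(M_23 = 21) = 23/8388608 = 23/8388608

Answer: 23/8388608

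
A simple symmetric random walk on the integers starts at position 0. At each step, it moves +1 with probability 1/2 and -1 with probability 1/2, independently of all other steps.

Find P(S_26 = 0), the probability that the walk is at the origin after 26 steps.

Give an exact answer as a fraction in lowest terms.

Answer: 1300075/8388608

Derivation:
To return to 0 after 26 steps: need exactly 13 steps of +1 and 13 of -1.
Favorable paths: C(26,13) = 10400600
Total paths: 2^26 = 67108864
P = 10400600/67108864 = 1300075/8388608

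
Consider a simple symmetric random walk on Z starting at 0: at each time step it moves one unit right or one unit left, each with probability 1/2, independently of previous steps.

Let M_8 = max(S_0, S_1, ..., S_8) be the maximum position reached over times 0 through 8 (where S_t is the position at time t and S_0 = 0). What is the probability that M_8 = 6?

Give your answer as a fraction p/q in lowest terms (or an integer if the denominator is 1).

Answer: 1/32

Derivation:
Let M_8 = max(S_0,...,S_8). Use the reflection principle: for j ≥ 1, #{paths with M_8 ≥ j} = #{S_8 ≥ j} + #{S_8 ≥ j+1}.
By reflection, #{M_8 ≥ 6} = #{S_8 ≥ 6} + #{S_8 ≥ 7} = 9 + 1 = 10.
#{M_8 ≥ 7} = #{S_8 ≥ 7} + #{S_8 ≥ 8} = 1 + 1 = 2.
#{M_8 = 6} = 10 - 2 = 8.
P(M_8 = 6) = 8/256 = 1/32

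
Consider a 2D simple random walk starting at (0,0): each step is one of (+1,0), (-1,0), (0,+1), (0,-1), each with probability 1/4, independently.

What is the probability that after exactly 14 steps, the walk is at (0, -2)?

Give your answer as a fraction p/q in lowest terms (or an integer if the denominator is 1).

Answer: 9018009/268435456

Derivation:
Let h be the number of horizontal steps (so 14-h are vertical). To end at (0,-2) need (h+0)/2 right-steps and ((14-h)-2)/2 up-steps.
Sum over h with 0 ≤ h ≤ 12, h ≡ 0 (mod 2), 14-h ≡ 0 (mod 2):
h=0: C(14,0)·C(0,0)·C(14,6) = 1·1·3003 = 3003
h=2: C(14,2)·C(2,1)·C(12,5) = 91·2·792 = 144144
h=4: C(14,4)·C(4,2)·C(10,4) = 1001·6·210 = 1261260
h=6: C(14,6)·C(6,3)·C(8,3) = 3003·20·56 = 3363360
h=8: C(14,8)·C(8,4)·C(6,2) = 3003·70·15 = 3153150
h=10: C(14,10)·C(10,5)·C(4,1) = 1001·252·4 = 1009008
h=12: C(14,12)·C(12,6)·C(2,0) = 91·924·1 = 84084
Total favorable: 9018009
Total paths: 4^14 = 268435456
P = 9018009/268435456 = 9018009/268435456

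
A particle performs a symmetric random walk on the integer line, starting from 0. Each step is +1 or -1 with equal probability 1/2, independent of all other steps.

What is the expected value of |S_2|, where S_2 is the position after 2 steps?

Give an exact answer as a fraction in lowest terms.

S_2 takes values m ≡ 0 (mod 2) with |m| ≤ 2; P(S_2=m) = C(2,(2+m)/2)/2^2.
Total paths: 2^2 = 4
Distribution: P(S=-2)=1/4, P(S=0)=2/4, P(S=2)=1/4
E[|S_2|] = Σ_m |m|·P(S_2=m) = 4/4 = 1

Answer: 1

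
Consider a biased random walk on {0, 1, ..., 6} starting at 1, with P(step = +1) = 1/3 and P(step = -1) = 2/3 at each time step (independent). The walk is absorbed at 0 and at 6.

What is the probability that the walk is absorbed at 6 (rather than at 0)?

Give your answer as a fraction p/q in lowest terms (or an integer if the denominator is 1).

Answer: 1/63

Derivation:
Biased walk: p = 1/3, q = 2/3, r = q/p = 2
Gambler's ruin: P(hit 6 before 0 | start at 1) = (1 - r^a)/(1 - r^N)
r^1 = 2; r^6 = 64
P = (1 - 2) / (1 - 64) = -1 / -63 = 1/63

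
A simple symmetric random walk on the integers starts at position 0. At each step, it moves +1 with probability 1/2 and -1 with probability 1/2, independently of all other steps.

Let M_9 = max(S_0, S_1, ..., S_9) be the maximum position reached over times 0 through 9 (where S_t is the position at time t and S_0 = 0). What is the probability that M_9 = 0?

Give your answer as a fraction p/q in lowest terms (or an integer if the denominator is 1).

Let M_9 = max(S_0,...,S_9). Use the reflection principle: for j ≥ 1, #{paths with M_9 ≥ j} = #{S_9 ≥ j} + #{S_9 ≥ j+1}.
P(M_9 ≥ 0) = 1 since S_0 = 0, so #{M_9 ≥ 0} = 512.
#{M_9 ≥ 1} = #{S_9 ≥ 1} + #{S_9 ≥ 2} = 256 + 130 = 386.
#{M_9 = 0} = 512 - 386 = 126.
P(M_9 = 0) = 126/512 = 63/256

Answer: 63/256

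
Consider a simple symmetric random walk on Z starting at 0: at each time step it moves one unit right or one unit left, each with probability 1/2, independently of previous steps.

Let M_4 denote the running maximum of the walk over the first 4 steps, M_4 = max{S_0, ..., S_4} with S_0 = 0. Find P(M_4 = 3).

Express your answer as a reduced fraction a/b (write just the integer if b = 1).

Answer: 1/16

Derivation:
Let M_4 = max(S_0,...,S_4). Use the reflection principle: for j ≥ 1, #{paths with M_4 ≥ j} = #{S_4 ≥ j} + #{S_4 ≥ j+1}.
By reflection, #{M_4 ≥ 3} = #{S_4 ≥ 3} + #{S_4 ≥ 4} = 1 + 1 = 2.
#{M_4 ≥ 4} = #{S_4 ≥ 4} + #{S_4 ≥ 5} = 1 + 0 = 1.
#{M_4 = 3} = 2 - 1 = 1.
P(M_4 = 3) = 1/16 = 1/16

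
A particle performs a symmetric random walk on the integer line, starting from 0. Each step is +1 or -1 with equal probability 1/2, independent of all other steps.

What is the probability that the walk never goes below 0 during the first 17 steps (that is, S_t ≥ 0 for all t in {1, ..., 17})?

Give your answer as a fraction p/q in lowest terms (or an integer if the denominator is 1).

Let f(t,s) = #length-t paths at position s with S_1..S_t all ≥ 0.
f(t,s) = f(t-1,s-1) + f(t-1,s+1) for s ≥ 0; f(t,s) = 0 for s < 0.
t=0: f(0,0)=1
t=1: f(1,1)=1
t=2: f(2,0)=1 f(2,2)=1
t=3: f(3,1)=2 f(3,3)=1
t=4: f(4,0)=2 f(4,2)=3 f(4,4)=1
t=5: f(5,1)=5 f(5,3)=4 f(5,5)=1
t=6: f(6,0)=5 f(6,2)=9 f(6,4)=5 f(6,6)=1
t=7: f(7,1)=14 f(7,3)=14 f(7,5)=6 f(7,7)=1
t=8: f(8,0)=14 f(8,2)=28 f(8,4)=20 f(8,6)=7 f(8,8)=1
t=9: f(9,1)=42 f(9,3)=48 f(9,5)=27 f(9,7)=8 f(9,9)=1
t=10: f(10,0)=42 f(10,2)=90 f(10,4)=75 f(10,6)=35 f(10,8)=9 f(10,10)=1
t=11: f(11,1)=132 f(11,3)=165 f(11,5)=110 f(11,7)=44 f(11,9)=10 f(11,11)=1
t=12: f(12,0)=132 f(12,2)=297 f(12,4)=275 f(12,6)=154 f(12,8)=54 f(12,10)=11 f(12,12)=1
t=13: f(13,1)=429 f(13,3)=572 f(13,5)=429 f(13,7)=208 f(13,9)=65 f(13,11)=12 f(13,13)=1
t=14: f(14,0)=429 f(14,2)=1001 f(14,4)=1001 f(14,6)=637 f(14,8)=273 f(14,10)=77 f(14,12)=13 f(14,14)=1
t=15: f(15,1)=1430 f(15,3)=2002 f(15,5)=1638 f(15,7)=910 f(15,9)=350 f(15,11)=90 f(15,13)=14 f(15,15)=1
t=16: f(16,0)=1430 f(16,2)=3432 f(16,4)=3640 f(16,6)=2548 f(16,8)=1260 f(16,10)=440 f(16,12)=104 f(16,14)=15 f(16,16)=1
t=17: f(17,1)=4862 f(17,3)=7072 f(17,5)=6188 f(17,7)=3808 f(17,9)=1700 f(17,11)=544 f(17,13)=119 f(17,15)=16 f(17,17)=1
Σ_s f(17,s) = 24310
P = 24310/131072 = 12155/65536

Answer: 12155/65536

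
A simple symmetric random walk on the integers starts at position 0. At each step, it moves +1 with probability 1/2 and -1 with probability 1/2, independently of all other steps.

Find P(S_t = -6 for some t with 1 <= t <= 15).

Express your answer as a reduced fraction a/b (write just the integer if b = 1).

Answer: 1941/16384

Derivation:
Count via complement. Let g(t,s) = #length-t paths at position s with S_1..S_t all ≠ -6.
g(t,s) = g(t-1,s-1) + g(t-1,s+1) for s ≠ -6; g(t,-6) = 0.
t=0: g(0,0)=1
t=1: g(1,-1)=1 g(1,1)=1
t=2: g(2,-2)=1 g(2,0)=2 g(2,2)=1
t=3: g(3,-3)=1 g(3,-1)=3 g(3,1)=3 g(3,3)=1
t=4: g(4,-4)=1 g(4,-2)=4 g(4,0)=6 g(4,2)=4 g(4,4)=1
t=5: g(5,-5)=1 g(5,-3)=5 g(5,-1)=10 g(5,1)=10 g(5,3)=5 g(5,5)=1
t=6: g(6,-4)=6 g(6,-2)=15 g(6,0)=20 g(6,2)=15 g(6,4)=6 g(6,6)=1
t=7: g(7,-5)=6 g(7,-3)=21 g(7,-1)=35 g(7,1)=35 g(7,3)=21 g(7,5)=7 g(7,7)=1
t=8: g(8,-4)=27 g(8,-2)=56 g(8,0)=70 g(8,2)=56 g(8,4)=28 g(8,6)=8 g(8,8)=1
t=9: g(9,-5)=27 g(9,-3)=83 g(9,-1)=126 g(9,1)=126 g(9,3)=84 g(9,5)=36 g(9,7)=9 g(9,9)=1
t=10: g(10,-4)=110 g(10,-2)=209 g(10,0)=252 g(10,2)=210 g(10,4)=120 g(10,6)=45 g(10,8)=10 g(10,10)=1
t=11: g(11,-5)=110 g(11,-3)=319 g(11,-1)=461 g(11,1)=462 g(11,3)=330 g(11,5)=165 g(11,7)=55 g(11,9)=11 g(11,11)=1
t=12: g(12,-4)=429 g(12,-2)=780 g(12,0)=923 g(12,2)=792 g(12,4)=495 g(12,6)=220 g(12,8)=66 g(12,10)=12 g(12,12)=1
t=13: g(13,-5)=429 g(13,-3)=1209 g(13,-1)=1703 g(13,1)=1715 g(13,3)=1287 g(13,5)=715 g(13,7)=286 g(13,9)=78 g(13,11)=13 g(13,13)=1
t=14: g(14,-4)=1638 g(14,-2)=2912 g(14,0)=3418 g(14,2)=3002 g(14,4)=2002 g(14,6)=1001 g(14,8)=364 g(14,10)=91 g(14,12)=14 g(14,14)=1
t=15: g(15,-5)=1638 g(15,-3)=4550 g(15,-1)=6330 g(15,1)=6420 g(15,3)=5004 g(15,5)=3003 g(15,7)=1365 g(15,9)=455 g(15,11)=105 g(15,13)=15 g(15,15)=1
Paths never hitting -6: Σ_s g(15,s) = 28886
Paths hitting -6: 2^15 - 28886 = 3882
P = 3882/32768 = 1941/16384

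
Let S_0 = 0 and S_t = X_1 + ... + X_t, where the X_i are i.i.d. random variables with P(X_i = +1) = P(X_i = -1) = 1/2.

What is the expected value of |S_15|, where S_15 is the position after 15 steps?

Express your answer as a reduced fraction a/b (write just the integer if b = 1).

S_15 takes values m ≡ 1 (mod 2) with |m| ≤ 15; P(S_15=m) = C(15,(15+m)/2)/2^15.
Total paths: 2^15 = 32768
Distribution: P(S=-15)=1/32768, P(S=-13)=15/32768, P(S=-11)=105/32768, P(S=-9)=455/32768, P(S=-7)=1365/32768, P(S=-5)=3003/32768, P(S=-3)=5005/32768, P(S=-1)=6435/32768, P(S=1)=6435/32768, P(S=3)=5005/32768, P(S=5)=3003/32768, P(S=7)=1365/32768, P(S=9)=455/32768, P(S=11)=105/32768, P(S=13)=15/32768, P(S=15)=1/32768
E[|S_15|] = Σ_m |m|·P(S_15=m) = 102960/32768 = 6435/2048

Answer: 6435/2048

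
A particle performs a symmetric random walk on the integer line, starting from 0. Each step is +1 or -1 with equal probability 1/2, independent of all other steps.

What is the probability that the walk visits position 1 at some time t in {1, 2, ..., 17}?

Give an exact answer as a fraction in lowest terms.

Count via complement. Let g(t,s) = #length-t paths at position s with S_1..S_t all ≠ 1.
g(t,s) = g(t-1,s-1) + g(t-1,s+1) for s ≠ 1; g(t,1) = 0.
t=0: g(0,0)=1
t=1: g(1,-1)=1
t=2: g(2,-2)=1 g(2,0)=1
t=3: g(3,-3)=1 g(3,-1)=2
t=4: g(4,-4)=1 g(4,-2)=3 g(4,0)=2
t=5: g(5,-5)=1 g(5,-3)=4 g(5,-1)=5
t=6: g(6,-6)=1 g(6,-4)=5 g(6,-2)=9 g(6,0)=5
t=7: g(7,-7)=1 g(7,-5)=6 g(7,-3)=14 g(7,-1)=14
t=8: g(8,-8)=1 g(8,-6)=7 g(8,-4)=20 g(8,-2)=28 g(8,0)=14
t=9: g(9,-9)=1 g(9,-7)=8 g(9,-5)=27 g(9,-3)=48 g(9,-1)=42
t=10: g(10,-10)=1 g(10,-8)=9 g(10,-6)=35 g(10,-4)=75 g(10,-2)=90 g(10,0)=42
t=11: g(11,-11)=1 g(11,-9)=10 g(11,-7)=44 g(11,-5)=110 g(11,-3)=165 g(11,-1)=132
t=12: g(12,-12)=1 g(12,-10)=11 g(12,-8)=54 g(12,-6)=154 g(12,-4)=275 g(12,-2)=297 g(12,0)=132
t=13: g(13,-13)=1 g(13,-11)=12 g(13,-9)=65 g(13,-7)=208 g(13,-5)=429 g(13,-3)=572 g(13,-1)=429
t=14: g(14,-14)=1 g(14,-12)=13 g(14,-10)=77 g(14,-8)=273 g(14,-6)=637 g(14,-4)=1001 g(14,-2)=1001 g(14,0)=429
t=15: g(15,-15)=1 g(15,-13)=14 g(15,-11)=90 g(15,-9)=350 g(15,-7)=910 g(15,-5)=1638 g(15,-3)=2002 g(15,-1)=1430
t=16: g(16,-16)=1 g(16,-14)=15 g(16,-12)=104 g(16,-10)=440 g(16,-8)=1260 g(16,-6)=2548 g(16,-4)=3640 g(16,-2)=3432 g(16,0)=1430
t=17: g(17,-17)=1 g(17,-15)=16 g(17,-13)=119 g(17,-11)=544 g(17,-9)=1700 g(17,-7)=3808 g(17,-5)=6188 g(17,-3)=7072 g(17,-1)=4862
Paths never hitting 1: Σ_s g(17,s) = 24310
Paths hitting 1: 2^17 - 24310 = 106762
P = 106762/131072 = 53381/65536

Answer: 53381/65536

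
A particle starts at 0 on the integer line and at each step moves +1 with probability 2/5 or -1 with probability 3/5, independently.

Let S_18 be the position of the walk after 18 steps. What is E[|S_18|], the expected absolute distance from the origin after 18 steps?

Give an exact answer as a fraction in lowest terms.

Answer: 3417710541714/762939453125

Derivation:
S_18 takes values m ≡ 0 (mod 2) with |m| ≤ 18; P(S_18=m) = C(18,(18+m)/2) · (2/5)^((18+m)/2) · (3/5)^((18-m)/2).
Distribution: P(S=-18)=387420489/3814697265625, P(S=-16)=4649045868/3814697265625, P(S=-14)=26344593252/3814697265625, P(S=-12)=93669664896/3814697265625, P(S=-10)=46834832448/762939453125, P(S=-8)=437125102848/3814697265625, P(S=-6)=631402926336/3814697265625, P(S=-4)=721603344384/3814697265625, P(S=-2)=661469732352/3814697265625, P(S=0)=97995515904/762939453125, P(S=2)=293986547712/3814697265625, P(S=4)=142538932224/3814697265625, P(S=6)=55431806976/3814697265625, P(S=8)=17055940608/3814697265625, P(S=10)=812187648/762939453125, P(S=12)=721944576/3814697265625, P(S=14)=90243072/3814697265625, P(S=16)=7077888/3814697265625, P(S=18)=262144/3814697265625
E[|S_18|] = Σ_m |m|·P(S_18=m) = 3417710541714/762939453125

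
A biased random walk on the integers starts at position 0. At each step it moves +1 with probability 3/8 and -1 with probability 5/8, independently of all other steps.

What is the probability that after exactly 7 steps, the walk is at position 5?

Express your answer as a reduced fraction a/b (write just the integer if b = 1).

To reach position 5 after 7 steps: need 6 steps of +1 and 1 step of -1.
Number of such sequences: C(7,6) = 7
Each has probability (3/8)^6 · (5/8)^1 = 3645/2097152
P = 7 · 3645/2097152 = 25515/2097152

Answer: 25515/2097152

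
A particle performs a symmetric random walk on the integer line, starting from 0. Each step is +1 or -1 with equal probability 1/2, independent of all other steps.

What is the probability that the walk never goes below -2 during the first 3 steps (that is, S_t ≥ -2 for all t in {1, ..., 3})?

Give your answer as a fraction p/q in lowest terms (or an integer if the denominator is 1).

Answer: 7/8

Derivation:
Let f(t,s) = #length-t paths at position s with S_1..S_t all ≥ -2.
f(t,s) = f(t-1,s-1) + f(t-1,s+1) for s ≥ -2; f(t,s) = 0 for s < -2.
t=0: f(0,0)=1
t=1: f(1,-1)=1 f(1,1)=1
t=2: f(2,-2)=1 f(2,0)=2 f(2,2)=1
t=3: f(3,-1)=3 f(3,1)=3 f(3,3)=1
Σ_s f(3,s) = 7
P = 7/8 = 7/8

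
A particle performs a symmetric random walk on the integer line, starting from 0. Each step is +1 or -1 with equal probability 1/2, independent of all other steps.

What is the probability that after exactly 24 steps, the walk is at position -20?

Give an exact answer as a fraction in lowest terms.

Answer: 69/4194304

Derivation:
To reach position -20 after 24 steps: need 2 steps of +1 and 22 of -1.
Favorable paths: C(24,2) = 276
Total paths: 2^24 = 16777216
P = 276/16777216 = 69/4194304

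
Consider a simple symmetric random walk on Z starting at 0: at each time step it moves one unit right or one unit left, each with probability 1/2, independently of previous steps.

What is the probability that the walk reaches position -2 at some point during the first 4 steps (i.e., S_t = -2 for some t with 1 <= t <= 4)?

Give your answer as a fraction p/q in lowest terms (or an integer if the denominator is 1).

Answer: 3/8

Derivation:
Count via complement. Let g(t,s) = #length-t paths at position s with S_1..S_t all ≠ -2.
g(t,s) = g(t-1,s-1) + g(t-1,s+1) for s ≠ -2; g(t,-2) = 0.
t=0: g(0,0)=1
t=1: g(1,-1)=1 g(1,1)=1
t=2: g(2,0)=2 g(2,2)=1
t=3: g(3,-1)=2 g(3,1)=3 g(3,3)=1
t=4: g(4,0)=5 g(4,2)=4 g(4,4)=1
Paths never hitting -2: Σ_s g(4,s) = 10
Paths hitting -2: 2^4 - 10 = 6
P = 6/16 = 3/8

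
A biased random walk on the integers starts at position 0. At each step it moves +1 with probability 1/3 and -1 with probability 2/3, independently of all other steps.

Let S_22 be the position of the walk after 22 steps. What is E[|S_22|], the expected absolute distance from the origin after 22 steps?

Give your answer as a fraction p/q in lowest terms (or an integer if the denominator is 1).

Answer: 236264907934/31381059609

Derivation:
S_22 takes values m ≡ 0 (mod 2) with |m| ≤ 22; P(S_22=m) = C(22,(22+m)/2) · (1/3)^((22+m)/2) · (2/3)^((22-m)/2).
Distribution: P(S=-22)=4194304/31381059609, P(S=-20)=46137344/31381059609, P(S=-18)=80740352/10460353203, P(S=-16)=807403520/31381059609, P(S=-14)=1917583360/31381059609, P(S=-12)=383516672/3486784401, P(S=-10)=1629945856/10460353203, P(S=-8)=1862795264/10460353203, P(S=-6)=582123520/3486784401, P(S=-4)=4074864640/31381059609, P(S=-2)=2648662016/31381059609, P(S=0)=481574912/10460353203, P(S=2)=662165504/31381059609, P(S=4)=254679040/31381059609, P(S=6)=9095680/3486784401, P(S=8)=7276544/10460353203, P(S=10)=1591744/10460353203, P(S=12)=93632/3486784401, P(S=14)=117040/31381059609, P(S=16)=12320/31381059609, P(S=18)=308/10460353203, P(S=20)=44/31381059609, P(S=22)=1/31381059609
E[|S_22|] = Σ_m |m|·P(S_22=m) = 236264907934/31381059609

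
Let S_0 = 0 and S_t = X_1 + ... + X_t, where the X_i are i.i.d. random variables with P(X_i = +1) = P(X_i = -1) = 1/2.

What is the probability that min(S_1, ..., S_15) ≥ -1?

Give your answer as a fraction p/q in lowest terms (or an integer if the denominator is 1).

Answer: 6435/16384

Derivation:
Let f(t,s) = #length-t paths at position s with S_1..S_t all ≥ -1.
f(t,s) = f(t-1,s-1) + f(t-1,s+1) for s ≥ -1; f(t,s) = 0 for s < -1.
t=0: f(0,0)=1
t=1: f(1,-1)=1 f(1,1)=1
t=2: f(2,0)=2 f(2,2)=1
t=3: f(3,-1)=2 f(3,1)=3 f(3,3)=1
t=4: f(4,0)=5 f(4,2)=4 f(4,4)=1
t=5: f(5,-1)=5 f(5,1)=9 f(5,3)=5 f(5,5)=1
t=6: f(6,0)=14 f(6,2)=14 f(6,4)=6 f(6,6)=1
t=7: f(7,-1)=14 f(7,1)=28 f(7,3)=20 f(7,5)=7 f(7,7)=1
t=8: f(8,0)=42 f(8,2)=48 f(8,4)=27 f(8,6)=8 f(8,8)=1
t=9: f(9,-1)=42 f(9,1)=90 f(9,3)=75 f(9,5)=35 f(9,7)=9 f(9,9)=1
t=10: f(10,0)=132 f(10,2)=165 f(10,4)=110 f(10,6)=44 f(10,8)=10 f(10,10)=1
t=11: f(11,-1)=132 f(11,1)=297 f(11,3)=275 f(11,5)=154 f(11,7)=54 f(11,9)=11 f(11,11)=1
t=12: f(12,0)=429 f(12,2)=572 f(12,4)=429 f(12,6)=208 f(12,8)=65 f(12,10)=12 f(12,12)=1
t=13: f(13,-1)=429 f(13,1)=1001 f(13,3)=1001 f(13,5)=637 f(13,7)=273 f(13,9)=77 f(13,11)=13 f(13,13)=1
t=14: f(14,0)=1430 f(14,2)=2002 f(14,4)=1638 f(14,6)=910 f(14,8)=350 f(14,10)=90 f(14,12)=14 f(14,14)=1
t=15: f(15,-1)=1430 f(15,1)=3432 f(15,3)=3640 f(15,5)=2548 f(15,7)=1260 f(15,9)=440 f(15,11)=104 f(15,13)=15 f(15,15)=1
Σ_s f(15,s) = 12870
P = 12870/32768 = 6435/16384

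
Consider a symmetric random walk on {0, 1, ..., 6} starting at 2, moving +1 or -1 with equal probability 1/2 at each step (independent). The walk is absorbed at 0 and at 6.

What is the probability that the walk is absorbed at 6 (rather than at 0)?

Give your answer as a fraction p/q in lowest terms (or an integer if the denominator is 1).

Symmetric walk (p = 1/2): the harmonic-function argument gives P(hit 6 before 0 | start at 2) = a/N.
P = 2/6 = 1/3

Answer: 1/3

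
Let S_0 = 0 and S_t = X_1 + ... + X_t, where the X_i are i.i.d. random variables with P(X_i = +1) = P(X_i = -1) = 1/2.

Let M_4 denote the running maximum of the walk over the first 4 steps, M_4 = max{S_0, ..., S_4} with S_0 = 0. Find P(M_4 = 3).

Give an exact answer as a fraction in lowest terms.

Let M_4 = max(S_0,...,S_4). Use the reflection principle: for j ≥ 1, #{paths with M_4 ≥ j} = #{S_4 ≥ j} + #{S_4 ≥ j+1}.
By reflection, #{M_4 ≥ 3} = #{S_4 ≥ 3} + #{S_4 ≥ 4} = 1 + 1 = 2.
#{M_4 ≥ 4} = #{S_4 ≥ 4} + #{S_4 ≥ 5} = 1 + 0 = 1.
#{M_4 = 3} = 2 - 1 = 1.
P(M_4 = 3) = 1/16 = 1/16

Answer: 1/16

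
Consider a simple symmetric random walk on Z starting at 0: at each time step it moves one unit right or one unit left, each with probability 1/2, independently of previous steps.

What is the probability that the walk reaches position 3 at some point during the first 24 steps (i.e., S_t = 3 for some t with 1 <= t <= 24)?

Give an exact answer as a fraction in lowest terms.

Count via complement. Let g(t,s) = #length-t paths at position s with S_1..S_t all ≠ 3.
g(t,s) = g(t-1,s-1) + g(t-1,s+1) for s ≠ 3; g(t,3) = 0.
t=0: g(0,0)=1
t=1: g(1,-1)=1 g(1,1)=1
t=2: g(2,-2)=1 g(2,0)=2 g(2,2)=1
t=3: g(3,-3)=1 g(3,-1)=3 g(3,1)=3
t=4: g(4,-4)=1 g(4,-2)=4 g(4,0)=6 g(4,2)=3
t=5: g(5,-5)=1 g(5,-3)=5 g(5,-1)=10 g(5,1)=9
t=6: g(6,-6)=1 g(6,-4)=6 g(6,-2)=15 g(6,0)=19 g(6,2)=9
t=7: g(7,-7)=1 g(7,-5)=7 g(7,-3)=21 g(7,-1)=34 g(7,1)=28
t=8: g(8,-8)=1 g(8,-6)=8 g(8,-4)=28 g(8,-2)=55 g(8,0)=62 g(8,2)=28
t=9: g(9,-9)=1 g(9,-7)=9 g(9,-5)=36 g(9,-3)=83 g(9,-1)=117 g(9,1)=90
t=10: g(10,-10)=1 g(10,-8)=10 g(10,-6)=45 g(10,-4)=119 g(10,-2)=200 g(10,0)=207 g(10,2)=90
t=11: g(11,-11)=1 g(11,-9)=11 g(11,-7)=55 g(11,-5)=164 g(11,-3)=319 g(11,-1)=407 g(11,1)=297
t=12: g(12,-12)=1 g(12,-10)=12 g(12,-8)=66 g(12,-6)=219 g(12,-4)=483 g(12,-2)=726 g(12,0)=704 g(12,2)=297
t=13: g(13,-13)=1 g(13,-11)=13 g(13,-9)=78 g(13,-7)=285 g(13,-5)=702 g(13,-3)=1209 g(13,-1)=1430 g(13,1)=1001
t=14: g(14,-14)=1 g(14,-12)=14 g(14,-10)=91 g(14,-8)=363 g(14,-6)=987 g(14,-4)=1911 g(14,-2)=2639 g(14,0)=2431 g(14,2)=1001
t=15: g(15,-15)=1 g(15,-13)=15 g(15,-11)=105 g(15,-9)=454 g(15,-7)=1350 g(15,-5)=2898 g(15,-3)=4550 g(15,-1)=5070 g(15,1)=3432
t=16: g(16,-16)=1 g(16,-14)=16 g(16,-12)=120 g(16,-10)=559 g(16,-8)=1804 g(16,-6)=4248 g(16,-4)=7448 g(16,-2)=9620 g(16,0)=8502 g(16,2)=3432
t=17: g(17,-17)=1 g(17,-15)=17 g(17,-13)=136 g(17,-11)=679 g(17,-9)=2363 g(17,-7)=6052 g(17,-5)=11696 g(17,-3)=17068 g(17,-1)=18122 g(17,1)=11934
t=18: g(18,-18)=1 g(18,-16)=18 g(18,-14)=153 g(18,-12)=815 g(18,-10)=3042 g(18,-8)=8415 g(18,-6)=17748 g(18,-4)=28764 g(18,-2)=35190 g(18,0)=30056 g(18,2)=11934
t=19: g(19,-19)=1 g(19,-17)=19 g(19,-15)=171 g(19,-13)=968 g(19,-11)=3857 g(19,-9)=11457 g(19,-7)=26163 g(19,-5)=46512 g(19,-3)=63954 g(19,-1)=65246 g(19,1)=41990
t=20: g(20,-20)=1 g(20,-18)=20 g(20,-16)=190 g(20,-14)=1139 g(20,-12)=4825 g(20,-10)=15314 g(20,-8)=37620 g(20,-6)=72675 g(20,-4)=110466 g(20,-2)=129200 g(20,0)=107236 g(20,2)=41990
t=21: g(21,-21)=1 g(21,-19)=21 g(21,-17)=210 g(21,-15)=1329 g(21,-13)=5964 g(21,-11)=20139 g(21,-9)=52934 g(21,-7)=110295 g(21,-5)=183141 g(21,-3)=239666 g(21,-1)=236436 g(21,1)=149226
t=22: g(22,-22)=1 g(22,-20)=22 g(22,-18)=231 g(22,-16)=1539 g(22,-14)=7293 g(22,-12)=26103 g(22,-10)=73073 g(22,-8)=163229 g(22,-6)=293436 g(22,-4)=422807 g(22,-2)=476102 g(22,0)=385662 g(22,2)=149226
t=23: g(23,-23)=1 g(23,-21)=23 g(23,-19)=253 g(23,-17)=1770 g(23,-15)=8832 g(23,-13)=33396 g(23,-11)=99176 g(23,-9)=236302 g(23,-7)=456665 g(23,-5)=716243 g(23,-3)=898909 g(23,-1)=861764 g(23,1)=534888
t=24: g(24,-24)=1 g(24,-22)=24 g(24,-20)=276 g(24,-18)=2023 g(24,-16)=10602 g(24,-14)=42228 g(24,-12)=132572 g(24,-10)=335478 g(24,-8)=692967 g(24,-6)=1172908 g(24,-4)=1615152 g(24,-2)=1760673 g(24,0)=1396652 g(24,2)=534888
Paths never hitting 3: Σ_s g(24,s) = 7696444
Paths hitting 3: 2^24 - 7696444 = 9080772
P = 9080772/16777216 = 2270193/4194304

Answer: 2270193/4194304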